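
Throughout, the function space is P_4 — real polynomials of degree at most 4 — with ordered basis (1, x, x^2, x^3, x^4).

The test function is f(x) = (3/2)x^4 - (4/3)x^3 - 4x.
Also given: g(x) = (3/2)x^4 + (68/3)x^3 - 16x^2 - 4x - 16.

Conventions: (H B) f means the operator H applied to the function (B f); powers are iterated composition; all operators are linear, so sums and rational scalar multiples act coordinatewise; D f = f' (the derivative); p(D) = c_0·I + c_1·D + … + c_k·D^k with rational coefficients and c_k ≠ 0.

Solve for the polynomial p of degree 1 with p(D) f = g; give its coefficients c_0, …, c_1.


D^0 f = (3/2)x^4 - (4/3)x^3 - 4x
D^1 f = 6x^3 - 4x^2 - 4
matching coefficients of g against c_0 f + c_1 Df + … from the top degree down determines the c_i
solution: c_0 = 1, c_1 = 4

p(D) = I + 4·D, i.e. c_0 = 1, c_1 = 4


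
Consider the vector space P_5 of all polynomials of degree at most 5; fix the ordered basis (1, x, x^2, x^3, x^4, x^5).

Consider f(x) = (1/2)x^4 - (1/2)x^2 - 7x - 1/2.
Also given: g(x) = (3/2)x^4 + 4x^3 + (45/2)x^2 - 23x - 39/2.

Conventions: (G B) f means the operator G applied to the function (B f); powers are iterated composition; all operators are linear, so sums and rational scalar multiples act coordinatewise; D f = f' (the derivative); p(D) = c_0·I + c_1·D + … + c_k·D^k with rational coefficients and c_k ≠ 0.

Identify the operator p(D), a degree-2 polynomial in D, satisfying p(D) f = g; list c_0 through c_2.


p(D) = 3·I + 2·D + 4·D^2, i.e. c_0 = 3, c_1 = 2, c_2 = 4

D^0 f = (1/2)x^4 - (1/2)x^2 - 7x - 1/2
D^1 f = 2x^3 - x - 7
D^2 f = 6x^2 - 1
matching coefficients of g against c_0 f + c_1 Df + … from the top degree down determines the c_i
solution: c_0 = 3, c_1 = 2, c_2 = 4


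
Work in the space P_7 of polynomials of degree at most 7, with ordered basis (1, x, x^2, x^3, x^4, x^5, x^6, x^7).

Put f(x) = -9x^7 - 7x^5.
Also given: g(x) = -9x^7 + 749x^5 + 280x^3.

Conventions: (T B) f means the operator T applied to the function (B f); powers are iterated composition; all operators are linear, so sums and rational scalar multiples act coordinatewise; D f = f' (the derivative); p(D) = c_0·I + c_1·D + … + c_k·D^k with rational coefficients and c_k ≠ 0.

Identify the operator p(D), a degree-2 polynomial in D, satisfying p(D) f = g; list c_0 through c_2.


D^0 f = -9x^7 - 7x^5
D^1 f = -63x^6 - 35x^4
D^2 f = -378x^5 - 140x^3
matching coefficients of g against c_0 f + c_1 Df + … from the top degree down determines the c_i
solution: c_0 = 1, c_1 = 0, c_2 = -2

p(D) = I − 2·D^2, i.e. c_0 = 1, c_1 = 0, c_2 = -2


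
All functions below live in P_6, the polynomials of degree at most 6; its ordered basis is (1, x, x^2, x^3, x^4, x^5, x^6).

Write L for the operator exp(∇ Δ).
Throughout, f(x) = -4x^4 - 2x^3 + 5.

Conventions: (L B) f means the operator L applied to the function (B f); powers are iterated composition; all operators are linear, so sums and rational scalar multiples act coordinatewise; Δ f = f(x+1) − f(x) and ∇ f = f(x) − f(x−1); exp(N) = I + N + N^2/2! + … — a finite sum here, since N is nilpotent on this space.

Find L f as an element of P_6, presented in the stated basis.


the result is g(x) = -4x^4 - 2x^3 - 48x^2 - 12x - 51

order-1 term: -48x^2 - 12x - 8
order-2 term: -48
the series for exp(∇ Δ) f terminates at order 2
exp(∇ Δ) f = -4x^4 - 2x^3 - 48x^2 - 12x - 51


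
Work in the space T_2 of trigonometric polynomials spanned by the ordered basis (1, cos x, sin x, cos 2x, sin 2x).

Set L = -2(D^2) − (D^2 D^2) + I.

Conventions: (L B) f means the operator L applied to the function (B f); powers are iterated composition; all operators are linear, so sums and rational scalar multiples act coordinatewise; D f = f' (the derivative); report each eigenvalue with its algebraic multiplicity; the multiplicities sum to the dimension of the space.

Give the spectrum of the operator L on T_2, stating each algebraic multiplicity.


image of 1: 1
image of cos x: 2cos x
image of sin x: 2sin x
image of cos 2x: -7cos 2x
image of sin 2x: -7sin 2x
the matrix is diagonal; its diagonal is (1, 2, 2, -7, -7)
for a triangular matrix the eigenvalues are the diagonal entries, with algebraic multiplicity their repetition count

λ = -7 (multiplicity 2), λ = 1 (multiplicity 1), λ = 2 (multiplicity 2)


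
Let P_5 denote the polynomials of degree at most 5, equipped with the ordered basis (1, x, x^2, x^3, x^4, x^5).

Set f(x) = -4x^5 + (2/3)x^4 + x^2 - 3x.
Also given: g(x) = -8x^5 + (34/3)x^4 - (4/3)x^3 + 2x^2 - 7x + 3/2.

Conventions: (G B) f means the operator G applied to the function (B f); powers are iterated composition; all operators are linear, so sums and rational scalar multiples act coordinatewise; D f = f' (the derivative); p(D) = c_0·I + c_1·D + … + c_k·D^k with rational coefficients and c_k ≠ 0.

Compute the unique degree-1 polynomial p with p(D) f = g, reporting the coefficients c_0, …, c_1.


c_0 = 2, c_1 = -1/2

D^0 f = -4x^5 + (2/3)x^4 + x^2 - 3x
D^1 f = -20x^4 + (8/3)x^3 + 2x - 3
matching coefficients of g against c_0 f + c_1 Df + … from the top degree down determines the c_i
solution: c_0 = 2, c_1 = -1/2


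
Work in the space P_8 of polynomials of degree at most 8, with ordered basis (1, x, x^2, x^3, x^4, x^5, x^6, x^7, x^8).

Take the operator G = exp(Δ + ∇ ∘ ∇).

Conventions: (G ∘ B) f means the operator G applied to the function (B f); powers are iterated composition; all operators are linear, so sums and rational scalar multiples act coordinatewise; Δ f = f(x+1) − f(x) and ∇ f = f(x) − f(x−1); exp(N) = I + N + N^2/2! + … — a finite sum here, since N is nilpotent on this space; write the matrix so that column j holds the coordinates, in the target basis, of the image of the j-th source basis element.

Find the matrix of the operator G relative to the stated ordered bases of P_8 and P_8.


the matrix is [[1, 1, 4, 5, 41, 12, 895, -1951, 36706]; [0, 1, 2, 12, 20, 205, 72, 6265, -15608]; [0, 0, 1, 3, 24, 50, 615, 252, 25060]; [0, 0, 0, 1, 4, 40, 100, 1435, 672]; [0, 0, 0, 0, 1, 5, 60, 175, 2870]; [0, 0, 0, 0, 0, 1, 6, 84, 280]; [0, 0, 0, 0, 0, 0, 1, 7, 112]; [0, 0, 0, 0, 0, 0, 0, 1, 8]; [0, 0, 0, 0, 0, 0, 0, 0, 1]] (rows listed top to bottom)

image of 1: 1
image of x: x + 1
image of x^2: x^2 + 2x + 4
image of x^3: x^3 + 3x^2 + 12x + 5
image of x^4: x^4 + 4x^3 + 24x^2 + 20x + 41
image of x^5: x^5 + 5x^4 + 40x^3 + 50x^2 + 205x + 12
image of x^6: x^6 + 6x^5 + 60x^4 + 100x^3 + 615x^2 + 72x + 895
image of x^7: x^7 + 7x^6 + 84x^5 + 175x^4 + 1435x^3 + 252x^2 + 6265x - 1951
image of x^8: x^8 + 8x^7 + 112x^6 + 280x^5 + 2870x^4 + 672x^3 + 25060x^2 - 15608x + 36706
each image's coordinates form column j of the matrix


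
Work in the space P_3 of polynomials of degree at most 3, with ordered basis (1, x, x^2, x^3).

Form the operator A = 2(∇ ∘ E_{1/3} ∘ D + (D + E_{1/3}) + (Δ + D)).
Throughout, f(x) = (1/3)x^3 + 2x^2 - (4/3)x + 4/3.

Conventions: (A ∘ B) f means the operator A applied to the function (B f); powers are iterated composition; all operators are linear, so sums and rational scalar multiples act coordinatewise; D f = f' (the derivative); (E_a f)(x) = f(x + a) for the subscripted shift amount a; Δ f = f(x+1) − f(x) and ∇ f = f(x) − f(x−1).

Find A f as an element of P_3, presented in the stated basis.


D f = x^2 + 4x - 4/3
E_{1/3} D f = x^2 + (14/3)x + 1/9
∇ E_{1/3} D f = 2x + 11/3
D f = x^2 + 4x - 4/3
E_{1/3} f = (1/3)x^3 + (7/3)x^2 + (1/9)x + 91/81
(D + E_{1/3}) f = (1/3)x^3 + (10/3)x^2 + (37/9)x - 17/81
Δ f = x^2 + 5x + 1
D f = x^2 + 4x - 4/3
(Δ + D) f = 2x^2 + 9x - 1/3
(∇ ∘ E_{1/3} ∘ D + (D + E_{1/3}) + (Δ + D)) f = (1/3)x^3 + (16/3)x^2 + (136/9)x + 253/81
(2(∇ ∘ E_{1/3} ∘ D + (D + E_{1/3}) + (Δ + D))) f = (2/3)x^3 + (32/3)x^2 + (272/9)x + 506/81

the image equals g(x) = (2/3)x^3 + (32/3)x^2 + (272/9)x + 506/81


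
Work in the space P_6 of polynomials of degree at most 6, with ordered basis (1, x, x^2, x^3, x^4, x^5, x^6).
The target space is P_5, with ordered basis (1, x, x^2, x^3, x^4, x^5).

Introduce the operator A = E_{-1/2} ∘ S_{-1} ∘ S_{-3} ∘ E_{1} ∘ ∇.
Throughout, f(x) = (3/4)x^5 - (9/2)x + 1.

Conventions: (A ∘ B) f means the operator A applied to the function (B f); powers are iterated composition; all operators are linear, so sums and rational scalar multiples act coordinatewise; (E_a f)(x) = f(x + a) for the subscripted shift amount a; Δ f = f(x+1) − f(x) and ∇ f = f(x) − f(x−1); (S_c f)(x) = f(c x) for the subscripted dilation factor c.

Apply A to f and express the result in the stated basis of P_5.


∇ f = (15/4)x^4 - (15/2)x^3 + (15/2)x^2 - (15/4)x - 15/4
E_{1} ∇ f = (15/4)x^4 + (15/2)x^3 + (15/2)x^2 + (15/4)x - 15/4
S_{-3} E_{1} ∇ f = (1215/4)x^4 - (405/2)x^3 + (135/2)x^2 - (45/4)x - 15/4
S_{-1} (S_{-3} ∘ E_{1} ∘ ∇) f = (1215/4)x^4 + (405/2)x^3 + (135/2)x^2 + (45/4)x - 15/4
E_{-1/2} S_{-1} (S_{-3} ∘ E_{1} ∘ ∇) f = (1215/4)x^4 - 405x^3 + (1755/8)x^2 - (225/4)x + 75/64

the result is g(x) = (1215/4)x^4 - 405x^3 + (1755/8)x^2 - (225/4)x + 75/64


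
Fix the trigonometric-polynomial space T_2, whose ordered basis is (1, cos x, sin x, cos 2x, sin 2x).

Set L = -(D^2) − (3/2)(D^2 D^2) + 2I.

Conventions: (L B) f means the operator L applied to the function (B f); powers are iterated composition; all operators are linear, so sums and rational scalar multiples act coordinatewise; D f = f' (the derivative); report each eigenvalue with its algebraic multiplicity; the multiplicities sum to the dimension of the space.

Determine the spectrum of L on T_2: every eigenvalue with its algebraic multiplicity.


image of 1: 2
image of cos x: (3/2)cos x
image of sin x: (3/2)sin x
image of cos 2x: -18cos 2x
image of sin 2x: -18sin 2x
the matrix is diagonal; its diagonal is (2, 3/2, 3/2, -18, -18)
for a triangular matrix the eigenvalues are the diagonal entries, with algebraic multiplicity their repetition count

λ = -18 (multiplicity 2), λ = 3/2 (multiplicity 2), λ = 2 (multiplicity 1)


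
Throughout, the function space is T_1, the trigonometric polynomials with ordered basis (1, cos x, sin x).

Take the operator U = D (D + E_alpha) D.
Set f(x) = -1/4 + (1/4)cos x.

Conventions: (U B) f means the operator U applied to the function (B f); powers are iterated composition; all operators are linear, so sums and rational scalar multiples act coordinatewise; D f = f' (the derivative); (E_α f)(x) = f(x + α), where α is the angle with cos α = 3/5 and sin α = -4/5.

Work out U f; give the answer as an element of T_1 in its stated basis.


D f = -(1/4)sin x
D D f = -(1/4)cos x
E_alpha D f = (1/5)cos x - (3/20)sin x
(D + E_alpha) D f = -(1/20)cos x - (3/20)sin x
D (D + E_alpha) D f = -(3/20)cos x + (1/20)sin x

g(x) = -(3/20)cos x + (1/20)sin x


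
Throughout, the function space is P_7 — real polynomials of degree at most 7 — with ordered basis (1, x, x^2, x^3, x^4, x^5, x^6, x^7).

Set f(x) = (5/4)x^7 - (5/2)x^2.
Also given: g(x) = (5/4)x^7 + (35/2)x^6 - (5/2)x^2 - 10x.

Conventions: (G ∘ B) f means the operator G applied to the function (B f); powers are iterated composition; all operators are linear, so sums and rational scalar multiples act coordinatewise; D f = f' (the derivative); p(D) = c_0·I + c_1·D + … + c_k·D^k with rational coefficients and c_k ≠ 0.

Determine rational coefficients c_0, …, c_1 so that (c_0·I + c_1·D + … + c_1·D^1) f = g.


D^0 f = (5/4)x^7 - (5/2)x^2
D^1 f = (35/4)x^6 - 5x
matching coefficients of g against c_0 f + c_1 Df + … from the top degree down determines the c_i
solution: c_0 = 1, c_1 = 2

c_0 = 1, c_1 = 2


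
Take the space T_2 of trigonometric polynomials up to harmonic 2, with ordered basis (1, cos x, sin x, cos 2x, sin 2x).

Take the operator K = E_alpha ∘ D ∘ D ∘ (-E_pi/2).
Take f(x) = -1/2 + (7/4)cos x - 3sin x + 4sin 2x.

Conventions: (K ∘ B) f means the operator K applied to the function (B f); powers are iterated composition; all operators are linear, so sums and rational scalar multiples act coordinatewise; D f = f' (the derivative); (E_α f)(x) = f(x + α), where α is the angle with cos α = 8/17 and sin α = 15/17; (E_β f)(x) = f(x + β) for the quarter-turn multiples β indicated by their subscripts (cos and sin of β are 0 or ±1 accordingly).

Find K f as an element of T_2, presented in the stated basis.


the image equals g(x) = -(201/68)cos x + (31/17)sin x - (3840/289)cos 2x + (2576/289)sin 2x

E_pi/2 f = -1/2 - 3cos x - (7/4)sin x - 4sin 2x
(-E_pi/2) f = 1/2 + 3cos x + (7/4)sin x + 4sin 2x
D (-E_pi/2) f = (7/4)cos x - 3sin x + 8cos 2x
D D (-E_pi/2) f = -3cos x - (7/4)sin x - 16sin 2x
E_alpha (D ∘ D) (-E_pi/2) f = -(201/68)cos x + (31/17)sin x - (3840/289)cos 2x + (2576/289)sin 2x


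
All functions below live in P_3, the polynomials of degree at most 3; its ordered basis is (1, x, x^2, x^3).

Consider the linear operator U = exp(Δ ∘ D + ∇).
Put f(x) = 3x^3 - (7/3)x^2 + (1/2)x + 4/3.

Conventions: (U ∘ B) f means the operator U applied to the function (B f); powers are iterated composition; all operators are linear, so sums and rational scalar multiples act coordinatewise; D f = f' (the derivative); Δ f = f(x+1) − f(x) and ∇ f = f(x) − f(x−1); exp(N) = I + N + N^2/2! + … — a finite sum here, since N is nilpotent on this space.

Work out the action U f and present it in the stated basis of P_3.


order-1 term: 9x^2 + (13/3)x + 61/6
order-2 term: 9x + 20/3
order-3 term: 3
the series for exp(Δ ∘ D + ∇) f terminates at order 3
exp(Δ ∘ D + ∇) f = 3x^3 + (20/3)x^2 + (83/6)x + 127/6

the image equals g(x) = 3x^3 + (20/3)x^2 + (83/6)x + 127/6


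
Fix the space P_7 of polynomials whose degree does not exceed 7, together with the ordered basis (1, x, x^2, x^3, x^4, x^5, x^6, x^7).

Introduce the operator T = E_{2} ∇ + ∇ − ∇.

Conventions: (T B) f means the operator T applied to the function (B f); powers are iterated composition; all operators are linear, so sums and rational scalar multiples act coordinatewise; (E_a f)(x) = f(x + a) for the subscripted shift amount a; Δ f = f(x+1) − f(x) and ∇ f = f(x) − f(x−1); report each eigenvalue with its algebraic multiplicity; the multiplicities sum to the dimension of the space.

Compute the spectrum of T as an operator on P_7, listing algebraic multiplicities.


λ = 0 (multiplicity 8)

image of 1: 0
image of x: 1
image of x^2: 2x + 3
image of x^3: 3x^2 + 9x + 7
image of x^4: 4x^3 + 18x^2 + 28x + 15
image of x^5: 5x^4 + 30x^3 + 70x^2 + 75x + 31
image of x^6: 6x^5 + 45x^4 + 140x^3 + 225x^2 + 186x + 63
image of x^7: 7x^6 + 63x^5 + 245x^4 + 525x^3 + 651x^2 + 441x + 127
the matrix is upper triangular; its diagonal is (0, 0, 0, 0, 0, 0, 0, 0)
for a triangular matrix the eigenvalues are the diagonal entries, with algebraic multiplicity their repetition count


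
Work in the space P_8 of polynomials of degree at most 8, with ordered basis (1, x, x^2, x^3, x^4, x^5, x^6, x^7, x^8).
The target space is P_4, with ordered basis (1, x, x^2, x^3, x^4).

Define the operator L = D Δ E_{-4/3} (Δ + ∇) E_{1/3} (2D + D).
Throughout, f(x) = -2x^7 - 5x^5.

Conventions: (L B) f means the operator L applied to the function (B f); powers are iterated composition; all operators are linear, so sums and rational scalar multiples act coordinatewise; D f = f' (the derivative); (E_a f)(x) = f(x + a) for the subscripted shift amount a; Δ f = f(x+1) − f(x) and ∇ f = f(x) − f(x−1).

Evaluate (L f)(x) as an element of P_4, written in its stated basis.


the result is g(x) = -10080x^3 + 15120x^2 - 23760x + 9360

D f = -14x^6 - 25x^4
(2D) f = -28x^6 - 50x^4
D f = -14x^6 - 25x^4
(2D + D) f = -42x^6 - 75x^4
E_{1/3} (2D + D) f = -42x^6 - 84x^5 - 145x^4 - (1180/9)x^3 - (520/9)x^2 - (328/27)x - 239/243
Δ E_{1/3} (2D + D) f = -252x^5 - 1050x^4 - 2260x^3 - (8200/3)x^2 - (15848/9)x - 12745/27
∇ E_{1/3} (2D + D) f = -252x^5 + 210x^4 - 580x^3 + (800/3)x^2 - (1208/9)x + 473/27
(Δ + ∇) E_{1/3} (2D + D) f = -504x^5 - 840x^4 - 2840x^3 - (7400/3)x^2 - (17056/9)x - 12272/27
E_{-4/3} (Δ + ∇) E_{1/3} (2D + D) f = -504x^5 + 2520x^4 - 7320x^3 + 11880x^2 - 10464x + 3888
Δ E_{-4/3} (Δ + ∇) E_{1/3} (2D + D) f = -2520x^4 + 5040x^3 - 11880x^2 + 9360x - 3888
D Δ E_{-4/3} (Δ + ∇) E_{1/3} (2D + D) f = -10080x^3 + 15120x^2 - 23760x + 9360


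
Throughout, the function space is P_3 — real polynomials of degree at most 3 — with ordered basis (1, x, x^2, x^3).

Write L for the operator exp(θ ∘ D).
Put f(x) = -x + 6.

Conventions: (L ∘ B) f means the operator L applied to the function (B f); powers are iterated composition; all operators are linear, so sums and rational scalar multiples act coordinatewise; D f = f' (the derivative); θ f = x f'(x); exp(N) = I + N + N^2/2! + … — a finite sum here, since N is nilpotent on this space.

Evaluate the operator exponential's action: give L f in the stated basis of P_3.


the image equals g(x) = -x + 6

the series for exp(θ ∘ D) f terminates at order 0
exp(θ ∘ D) f = -x + 6


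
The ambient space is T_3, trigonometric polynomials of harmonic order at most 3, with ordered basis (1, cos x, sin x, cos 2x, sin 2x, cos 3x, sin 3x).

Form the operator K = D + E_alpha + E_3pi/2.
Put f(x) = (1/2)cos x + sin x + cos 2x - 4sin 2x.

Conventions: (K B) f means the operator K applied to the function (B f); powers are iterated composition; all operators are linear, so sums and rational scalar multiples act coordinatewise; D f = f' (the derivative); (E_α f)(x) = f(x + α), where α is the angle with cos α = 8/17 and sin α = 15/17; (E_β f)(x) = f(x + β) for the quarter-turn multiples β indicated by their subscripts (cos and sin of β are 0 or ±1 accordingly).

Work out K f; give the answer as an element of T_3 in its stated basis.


the result is g(x) = (19/17)cos x + (1/34)sin x - (3722/289)cos 2x + (982/289)sin 2x

D f = cos x - (1/2)sin x - 8cos 2x - 2sin 2x
E_alpha f = (19/17)cos x + (1/34)sin x - (1121/289)cos 2x + (404/289)sin 2x
E_3pi/2 f = -cos x + (1/2)sin x - cos 2x + 4sin 2x
(D + E_alpha + E_3pi/2) f = (19/17)cos x + (1/34)sin x - (3722/289)cos 2x + (982/289)sin 2x


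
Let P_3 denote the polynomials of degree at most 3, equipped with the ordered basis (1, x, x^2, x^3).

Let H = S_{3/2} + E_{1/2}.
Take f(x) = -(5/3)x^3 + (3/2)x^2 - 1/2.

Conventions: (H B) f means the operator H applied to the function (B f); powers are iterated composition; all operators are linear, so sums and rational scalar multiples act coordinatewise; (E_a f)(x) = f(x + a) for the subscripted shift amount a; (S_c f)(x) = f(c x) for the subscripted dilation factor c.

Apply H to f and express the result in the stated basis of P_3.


g(x) = -(175/24)x^3 + (19/8)x^2 + (1/4)x - 5/6

S_{3/2} f = -(45/8)x^3 + (27/8)x^2 - 1/2
E_{1/2} f = -(5/3)x^3 - x^2 + (1/4)x - 1/3
(S_{3/2} + E_{1/2}) f = -(175/24)x^3 + (19/8)x^2 + (1/4)x - 5/6


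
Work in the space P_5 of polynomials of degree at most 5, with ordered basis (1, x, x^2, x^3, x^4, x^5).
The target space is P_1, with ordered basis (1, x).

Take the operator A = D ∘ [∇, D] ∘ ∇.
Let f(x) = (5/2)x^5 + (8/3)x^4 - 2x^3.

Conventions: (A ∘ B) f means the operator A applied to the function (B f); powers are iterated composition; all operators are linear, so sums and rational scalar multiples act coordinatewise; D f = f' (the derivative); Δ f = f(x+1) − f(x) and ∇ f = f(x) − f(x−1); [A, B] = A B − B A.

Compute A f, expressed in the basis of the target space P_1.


∇ f = (25/2)x^4 - (43/3)x^3 + 3x^2 + (25/6)x - 13/6
D ∇ f = 50x^3 - 43x^2 + 6x + 25/6
∇ D ∇ f = 150x^2 - 236x + 99
∇ ∇ f = 50x^3 - 118x^2 + 99x - 77/3
D ∇ ∇ f = 150x^2 - 236x + 99
[∇, D] ∇ f = 0
D [∇, D] ∇ f = 0

the result is g(x) = 0


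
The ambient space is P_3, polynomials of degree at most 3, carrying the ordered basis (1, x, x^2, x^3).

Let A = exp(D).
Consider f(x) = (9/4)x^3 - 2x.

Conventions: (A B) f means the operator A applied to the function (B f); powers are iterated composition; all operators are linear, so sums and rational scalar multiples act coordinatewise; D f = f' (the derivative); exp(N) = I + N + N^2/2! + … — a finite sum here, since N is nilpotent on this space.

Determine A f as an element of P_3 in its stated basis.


g(x) = (9/4)x^3 + (27/4)x^2 + (19/4)x + 1/4

order-1 term: (27/4)x^2 - 2
order-2 term: (27/4)x
order-3 term: 9/4
the series for exp(D) f terminates at order 3
exp(D) f = (9/4)x^3 + (27/4)x^2 + (19/4)x + 1/4


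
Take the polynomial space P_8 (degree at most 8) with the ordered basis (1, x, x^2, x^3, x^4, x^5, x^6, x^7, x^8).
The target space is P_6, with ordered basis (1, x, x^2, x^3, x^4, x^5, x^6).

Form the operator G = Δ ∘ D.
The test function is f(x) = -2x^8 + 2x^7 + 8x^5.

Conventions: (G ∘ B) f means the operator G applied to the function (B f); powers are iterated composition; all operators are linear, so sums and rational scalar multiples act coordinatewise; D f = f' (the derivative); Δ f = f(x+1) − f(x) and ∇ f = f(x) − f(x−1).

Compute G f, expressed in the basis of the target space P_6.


the result is g(x) = -112x^6 - 252x^5 - 350x^4 - 120x^3 + 114x^2 + 132x + 38

D f = -16x^7 + 14x^6 + 40x^4
Δ D f = -112x^6 - 252x^5 - 350x^4 - 120x^3 + 114x^2 + 132x + 38


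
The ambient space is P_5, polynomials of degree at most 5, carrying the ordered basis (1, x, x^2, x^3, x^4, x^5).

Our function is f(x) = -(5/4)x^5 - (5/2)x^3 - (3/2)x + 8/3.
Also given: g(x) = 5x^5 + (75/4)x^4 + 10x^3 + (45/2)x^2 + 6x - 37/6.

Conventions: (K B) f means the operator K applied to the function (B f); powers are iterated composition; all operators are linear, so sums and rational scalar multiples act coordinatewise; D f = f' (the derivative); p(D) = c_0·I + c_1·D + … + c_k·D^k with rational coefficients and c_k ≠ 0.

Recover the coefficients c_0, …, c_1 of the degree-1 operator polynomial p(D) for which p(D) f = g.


c_0 = -4, c_1 = -3

D^0 f = -(5/4)x^5 - (5/2)x^3 - (3/2)x + 8/3
D^1 f = -(25/4)x^4 - (15/2)x^2 - 3/2
matching coefficients of g against c_0 f + c_1 Df + … from the top degree down determines the c_i
solution: c_0 = -4, c_1 = -3


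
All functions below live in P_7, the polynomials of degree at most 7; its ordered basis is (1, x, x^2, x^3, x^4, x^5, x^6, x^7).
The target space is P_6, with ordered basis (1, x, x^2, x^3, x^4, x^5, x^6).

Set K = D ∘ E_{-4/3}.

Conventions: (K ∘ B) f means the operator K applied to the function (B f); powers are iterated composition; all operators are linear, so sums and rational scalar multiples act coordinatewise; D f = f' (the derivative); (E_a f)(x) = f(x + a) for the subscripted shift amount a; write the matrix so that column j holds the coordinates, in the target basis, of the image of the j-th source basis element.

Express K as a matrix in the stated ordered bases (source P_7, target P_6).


image of 1: 0
image of x: 1
image of x^2: 2x - 8/3
image of x^3: 3x^2 - 8x + 16/3
image of x^4: 4x^3 - 16x^2 + (64/3)x - 256/27
image of x^5: 5x^4 - (80/3)x^3 + (160/3)x^2 - (1280/27)x + 1280/81
image of x^6: 6x^5 - 40x^4 + (320/3)x^3 - (1280/9)x^2 + (2560/27)x - 2048/81
image of x^7: 7x^6 - 56x^5 + (560/3)x^4 - (8960/27)x^3 + (8960/27)x^2 - (14336/81)x + 28672/729
each image's coordinates form column j of the matrix

the matrix is [[0, 1, -8/3, 16/3, -256/27, 1280/81, -2048/81, 28672/729]; [0, 0, 2, -8, 64/3, -1280/27, 2560/27, -14336/81]; [0, 0, 0, 3, -16, 160/3, -1280/9, 8960/27]; [0, 0, 0, 0, 4, -80/3, 320/3, -8960/27]; [0, 0, 0, 0, 0, 5, -40, 560/3]; [0, 0, 0, 0, 0, 0, 6, -56]; [0, 0, 0, 0, 0, 0, 0, 7]] (rows listed top to bottom)


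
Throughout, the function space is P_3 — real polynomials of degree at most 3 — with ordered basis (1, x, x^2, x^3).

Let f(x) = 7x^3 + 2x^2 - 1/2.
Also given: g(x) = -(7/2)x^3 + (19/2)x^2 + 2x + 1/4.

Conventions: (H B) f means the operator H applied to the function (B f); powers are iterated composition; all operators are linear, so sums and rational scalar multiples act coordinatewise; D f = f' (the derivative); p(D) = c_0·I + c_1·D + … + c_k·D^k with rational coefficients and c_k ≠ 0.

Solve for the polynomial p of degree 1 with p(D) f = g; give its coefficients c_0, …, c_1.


D^0 f = 7x^3 + 2x^2 - 1/2
D^1 f = 21x^2 + 4x
matching coefficients of g against c_0 f + c_1 Df + … from the top degree down determines the c_i
solution: c_0 = -1/2, c_1 = 1/2

c_0 = -1/2, c_1 = 1/2


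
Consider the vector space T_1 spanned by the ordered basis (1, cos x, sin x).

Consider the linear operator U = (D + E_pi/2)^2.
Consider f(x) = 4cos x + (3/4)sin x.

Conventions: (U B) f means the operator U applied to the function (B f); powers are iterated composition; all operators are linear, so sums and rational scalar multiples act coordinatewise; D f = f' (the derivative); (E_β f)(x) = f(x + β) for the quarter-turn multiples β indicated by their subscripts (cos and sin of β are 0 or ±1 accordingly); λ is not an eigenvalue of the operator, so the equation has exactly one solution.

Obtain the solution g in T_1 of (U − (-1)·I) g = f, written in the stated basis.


the result is g(x) = -(4/3)cos x - (1/4)sin x

write g with unknown coordinates in the stated basis and equate coefficients in (U − (-1)·I) g = f
solving from the highest basis element down gives g = -(4/3)cos x - (1/4)sin x
check: U g = (16/3)cos x + sin x
so U g − (-1)·g = 4cos x + (3/4)sin x = f ✓


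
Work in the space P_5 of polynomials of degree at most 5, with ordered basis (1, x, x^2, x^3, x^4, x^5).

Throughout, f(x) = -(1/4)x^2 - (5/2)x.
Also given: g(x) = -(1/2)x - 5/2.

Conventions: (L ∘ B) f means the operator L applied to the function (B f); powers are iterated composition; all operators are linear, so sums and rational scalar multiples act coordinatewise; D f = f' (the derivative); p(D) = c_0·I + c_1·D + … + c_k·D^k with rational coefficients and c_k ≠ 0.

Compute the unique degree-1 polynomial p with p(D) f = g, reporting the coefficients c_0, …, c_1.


D^0 f = -(1/4)x^2 - (5/2)x
D^1 f = -(1/2)x - 5/2
matching coefficients of g against c_0 f + c_1 Df + … from the top degree down determines the c_i
solution: c_0 = 0, c_1 = 1

p(D) = D, i.e. c_0 = 0, c_1 = 1


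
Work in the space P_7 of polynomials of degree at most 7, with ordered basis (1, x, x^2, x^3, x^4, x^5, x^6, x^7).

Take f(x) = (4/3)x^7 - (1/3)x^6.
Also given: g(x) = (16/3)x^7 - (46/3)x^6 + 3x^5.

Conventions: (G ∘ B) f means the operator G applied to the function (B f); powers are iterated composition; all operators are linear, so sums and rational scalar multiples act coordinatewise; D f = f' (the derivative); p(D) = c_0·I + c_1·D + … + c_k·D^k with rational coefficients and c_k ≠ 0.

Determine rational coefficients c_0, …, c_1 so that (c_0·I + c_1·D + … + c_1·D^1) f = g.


D^0 f = (4/3)x^7 - (1/3)x^6
D^1 f = (28/3)x^6 - 2x^5
matching coefficients of g against c_0 f + c_1 Df + … from the top degree down determines the c_i
solution: c_0 = 4, c_1 = -3/2

c_0 = 4, c_1 = -3/2


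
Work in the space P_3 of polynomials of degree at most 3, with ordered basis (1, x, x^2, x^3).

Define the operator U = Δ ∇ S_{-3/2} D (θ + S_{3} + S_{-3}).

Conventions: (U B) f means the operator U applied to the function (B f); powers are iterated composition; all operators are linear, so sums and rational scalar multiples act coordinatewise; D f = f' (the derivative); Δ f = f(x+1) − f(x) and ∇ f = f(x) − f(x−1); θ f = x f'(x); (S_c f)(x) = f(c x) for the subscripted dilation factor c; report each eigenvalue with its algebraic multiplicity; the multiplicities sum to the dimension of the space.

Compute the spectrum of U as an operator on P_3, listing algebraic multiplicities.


image of 1: 0
image of x: 0
image of x^2: 0
image of x^3: 81/2
the matrix is upper triangular; its diagonal is (0, 0, 0, 0)
for a triangular matrix the eigenvalues are the diagonal entries, with algebraic multiplicity their repetition count

λ = 0 (multiplicity 4)


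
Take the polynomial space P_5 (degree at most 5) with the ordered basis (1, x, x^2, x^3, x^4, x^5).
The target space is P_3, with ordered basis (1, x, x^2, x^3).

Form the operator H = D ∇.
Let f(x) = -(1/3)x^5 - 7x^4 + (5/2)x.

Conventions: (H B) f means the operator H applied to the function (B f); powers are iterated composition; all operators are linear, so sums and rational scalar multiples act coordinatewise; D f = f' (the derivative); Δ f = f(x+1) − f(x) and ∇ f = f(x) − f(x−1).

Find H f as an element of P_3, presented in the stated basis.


∇ f = -(5/3)x^4 - (74/3)x^3 + (116/3)x^2 - (79/3)x + 55/6
D ∇ f = -(20/3)x^3 - 74x^2 + (232/3)x - 79/3

the image equals g(x) = -(20/3)x^3 - 74x^2 + (232/3)x - 79/3


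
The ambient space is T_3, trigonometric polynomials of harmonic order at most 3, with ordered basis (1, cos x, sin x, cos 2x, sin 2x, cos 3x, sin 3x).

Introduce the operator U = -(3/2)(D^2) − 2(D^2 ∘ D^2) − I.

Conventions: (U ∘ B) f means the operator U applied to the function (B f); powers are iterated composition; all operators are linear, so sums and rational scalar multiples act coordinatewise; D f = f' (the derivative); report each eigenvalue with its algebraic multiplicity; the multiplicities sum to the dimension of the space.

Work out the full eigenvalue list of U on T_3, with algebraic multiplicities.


λ = -299/2 (multiplicity 2), λ = -27 (multiplicity 2), λ = -3/2 (multiplicity 2), λ = -1 (multiplicity 1)

image of 1: -1
image of cos x: -(3/2)cos x
image of sin x: -(3/2)sin x
image of cos 2x: -27cos 2x
image of sin 2x: -27sin 2x
image of cos 3x: -(299/2)cos 3x
image of sin 3x: -(299/2)sin 3x
the matrix is diagonal; its diagonal is (-1, -3/2, -3/2, -27, -27, -299/2, -299/2)
for a triangular matrix the eigenvalues are the diagonal entries, with algebraic multiplicity their repetition count


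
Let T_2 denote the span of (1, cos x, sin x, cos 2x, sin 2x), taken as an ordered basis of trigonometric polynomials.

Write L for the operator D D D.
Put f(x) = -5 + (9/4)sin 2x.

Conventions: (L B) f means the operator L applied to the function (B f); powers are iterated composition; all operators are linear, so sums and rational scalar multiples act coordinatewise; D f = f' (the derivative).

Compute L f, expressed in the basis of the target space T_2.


g(x) = -18cos 2x

D f = (9/2)cos 2x
D D f = -9sin 2x
D D D f = -18cos 2x


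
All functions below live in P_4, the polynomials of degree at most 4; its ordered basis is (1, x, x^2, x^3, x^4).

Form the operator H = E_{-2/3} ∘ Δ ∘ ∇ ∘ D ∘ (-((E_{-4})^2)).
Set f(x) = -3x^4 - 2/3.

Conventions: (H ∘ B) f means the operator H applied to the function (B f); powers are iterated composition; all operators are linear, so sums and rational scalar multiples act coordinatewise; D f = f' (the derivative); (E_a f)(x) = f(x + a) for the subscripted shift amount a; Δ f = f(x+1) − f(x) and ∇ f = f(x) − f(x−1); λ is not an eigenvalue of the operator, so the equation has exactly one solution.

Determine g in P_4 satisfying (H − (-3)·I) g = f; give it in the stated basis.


g(x) = -x^4 - 8x + 622/9

write g with unknown coordinates in the stated basis and equate coefficients in (H − (-3)·I) g = f
solving from the highest basis element down gives g = -x^4 - 8x + 622/9
check: H g = 24x - 208
so H g − (-3)·g = -3x^4 - 2/3 = f ✓


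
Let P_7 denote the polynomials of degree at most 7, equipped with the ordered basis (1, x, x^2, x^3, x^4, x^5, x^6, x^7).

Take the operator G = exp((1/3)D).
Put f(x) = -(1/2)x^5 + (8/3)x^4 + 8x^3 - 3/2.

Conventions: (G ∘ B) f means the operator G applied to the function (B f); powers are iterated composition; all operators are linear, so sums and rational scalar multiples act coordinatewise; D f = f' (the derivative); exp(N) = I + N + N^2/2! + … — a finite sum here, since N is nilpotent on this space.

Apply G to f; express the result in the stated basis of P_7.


g(x) = -(1/2)x^5 + (11/6)x^4 + 11x^3 + (259/27)x^2 + (491/162)x - 95/81

order-1 term: -(5/6)x^4 + (32/9)x^3 + 8x^2
order-2 term: -(5/9)x^3 + (16/9)x^2 + (8/3)x
order-3 term: -(5/27)x^2 + (32/81)x + 8/27
order-4 term: -(5/162)x + 8/243
order-5 term: -1/486
the series for exp((1/3)D) f terminates at order 5
exp((1/3)D) f = -(1/2)x^5 + (11/6)x^4 + 11x^3 + (259/27)x^2 + (491/162)x - 95/81


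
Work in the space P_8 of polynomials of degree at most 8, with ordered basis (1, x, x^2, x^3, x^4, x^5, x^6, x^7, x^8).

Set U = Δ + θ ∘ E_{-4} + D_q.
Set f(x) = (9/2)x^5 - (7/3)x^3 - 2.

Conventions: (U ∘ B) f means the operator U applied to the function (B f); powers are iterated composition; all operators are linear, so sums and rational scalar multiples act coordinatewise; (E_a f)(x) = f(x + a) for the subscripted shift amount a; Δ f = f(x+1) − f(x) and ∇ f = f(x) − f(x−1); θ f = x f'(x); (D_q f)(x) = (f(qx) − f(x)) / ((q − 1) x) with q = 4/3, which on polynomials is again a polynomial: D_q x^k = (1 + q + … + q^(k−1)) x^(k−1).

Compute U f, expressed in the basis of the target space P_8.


Δ f = (45/2)x^4 + 45x^3 + 38x^2 + (31/2)x + 13/6
E_{-4} f = (9/2)x^5 - 90x^4 + (2153/3)x^3 - 2852x^2 + 5648x - 13382/3
θ E_{-4} f = (45/2)x^5 - 360x^4 + 2153x^3 - 5704x^2 + 5648x
D_q f = (781/18)x^4 - (259/27)x^2
(Δ + θ ∘ E_{-4} + D_q) f = (45/2)x^5 - (2647/9)x^4 + 2198x^3 - (153241/27)x^2 + (11327/2)x + 13/6

g(x) = (45/2)x^5 - (2647/9)x^4 + 2198x^3 - (153241/27)x^2 + (11327/2)x + 13/6


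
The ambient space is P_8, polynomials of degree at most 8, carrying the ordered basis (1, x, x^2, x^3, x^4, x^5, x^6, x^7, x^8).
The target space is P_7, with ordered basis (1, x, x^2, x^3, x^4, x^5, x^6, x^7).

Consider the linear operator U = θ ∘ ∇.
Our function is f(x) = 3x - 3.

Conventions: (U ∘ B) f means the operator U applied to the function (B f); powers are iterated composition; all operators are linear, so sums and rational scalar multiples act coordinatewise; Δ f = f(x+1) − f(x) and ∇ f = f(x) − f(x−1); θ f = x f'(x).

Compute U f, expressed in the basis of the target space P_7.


∇ f = 3
θ ∇ f = 0

the result is g(x) = 0


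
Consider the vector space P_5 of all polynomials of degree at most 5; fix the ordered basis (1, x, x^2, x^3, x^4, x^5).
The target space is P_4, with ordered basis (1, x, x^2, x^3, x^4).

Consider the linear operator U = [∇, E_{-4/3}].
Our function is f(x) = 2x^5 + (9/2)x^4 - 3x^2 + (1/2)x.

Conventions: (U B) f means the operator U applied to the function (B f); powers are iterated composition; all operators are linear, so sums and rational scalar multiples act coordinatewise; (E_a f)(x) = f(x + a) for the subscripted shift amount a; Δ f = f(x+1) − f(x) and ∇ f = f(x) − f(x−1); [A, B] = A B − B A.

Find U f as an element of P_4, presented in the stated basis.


E_{-4/3} f = 2x^5 - (53/6)x^4 + (104/9)x^3 - (65/27)x^2 - (415/162)x - 50/243
∇ E_{-4/3} f = 10x^4 - (166/3)x^3 + (323/3)x^2 - (2290/27)x + 1801/81
∇ f = 10x^4 - 2x^3 - 7x^2 + 2x + 1
E_{-4/3} ∇ f = 10x^4 - (166/3)x^3 + (323/3)x^2 - (2290/27)x + 1801/81
[∇, E_{-4/3}] f = 0

g(x) = 0


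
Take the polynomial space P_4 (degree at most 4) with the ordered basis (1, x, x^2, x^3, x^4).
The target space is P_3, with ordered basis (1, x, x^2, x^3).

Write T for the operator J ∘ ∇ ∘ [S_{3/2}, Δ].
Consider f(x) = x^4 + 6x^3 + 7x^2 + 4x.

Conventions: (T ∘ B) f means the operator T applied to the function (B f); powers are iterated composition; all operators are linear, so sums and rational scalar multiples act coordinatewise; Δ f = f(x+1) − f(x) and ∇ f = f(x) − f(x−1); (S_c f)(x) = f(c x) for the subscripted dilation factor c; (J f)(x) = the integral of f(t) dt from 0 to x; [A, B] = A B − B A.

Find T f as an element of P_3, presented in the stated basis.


the result is g(x) = -(27/4)x^3 - 27x^2 - (225/8)x

Δ f = 4x^3 + 24x^2 + 36x + 18
S_{3/2} Δ f = (27/2)x^3 + 54x^2 + 54x + 18
S_{3/2} f = (81/16)x^4 + (81/4)x^3 + (63/4)x^2 + 6x
Δ S_{3/2} f = (81/4)x^3 + (729/8)x^2 + (225/2)x + 753/16
[S_{3/2}, Δ] f = -(27/4)x^3 - (297/8)x^2 - (117/2)x - 465/16
∇ [S_{3/2}, Δ] f = -(81/4)x^2 - 54x - 225/8
J ∇ [S_{3/2}, Δ] f = -(27/4)x^3 - 27x^2 - (225/8)x


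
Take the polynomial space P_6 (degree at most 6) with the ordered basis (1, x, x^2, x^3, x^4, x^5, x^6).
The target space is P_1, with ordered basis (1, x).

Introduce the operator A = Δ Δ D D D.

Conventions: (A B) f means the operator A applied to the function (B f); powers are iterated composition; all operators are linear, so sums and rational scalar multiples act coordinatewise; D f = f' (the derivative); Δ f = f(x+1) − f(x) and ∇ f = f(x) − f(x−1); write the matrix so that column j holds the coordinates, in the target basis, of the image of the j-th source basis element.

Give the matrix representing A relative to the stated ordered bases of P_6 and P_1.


the matrix is [[0, 0, 0, 0, 0, 120, 720]; [0, 0, 0, 0, 0, 0, 720]] (rows listed top to bottom)

image of 1: 0
image of x: 0
image of x^2: 0
image of x^3: 0
image of x^4: 0
image of x^5: 120
image of x^6: 720x + 720
each image's coordinates form column j of the matrix


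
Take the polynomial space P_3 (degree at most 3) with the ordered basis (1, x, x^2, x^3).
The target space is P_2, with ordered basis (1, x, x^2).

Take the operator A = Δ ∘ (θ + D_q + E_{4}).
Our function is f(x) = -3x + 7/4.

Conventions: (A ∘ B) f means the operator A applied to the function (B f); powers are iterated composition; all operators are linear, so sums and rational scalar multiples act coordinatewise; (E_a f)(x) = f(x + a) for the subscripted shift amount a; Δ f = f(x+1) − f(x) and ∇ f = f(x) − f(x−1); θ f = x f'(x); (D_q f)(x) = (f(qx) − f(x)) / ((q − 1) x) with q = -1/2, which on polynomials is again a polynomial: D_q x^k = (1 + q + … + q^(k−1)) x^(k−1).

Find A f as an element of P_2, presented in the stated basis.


g(x) = -6

θ f = -3x
D_q f = -3
E_{4} f = -3x - 41/4
(θ + D_q + E_{4}) f = -6x - 53/4
Δ (θ + D_q + E_{4}) f = -6


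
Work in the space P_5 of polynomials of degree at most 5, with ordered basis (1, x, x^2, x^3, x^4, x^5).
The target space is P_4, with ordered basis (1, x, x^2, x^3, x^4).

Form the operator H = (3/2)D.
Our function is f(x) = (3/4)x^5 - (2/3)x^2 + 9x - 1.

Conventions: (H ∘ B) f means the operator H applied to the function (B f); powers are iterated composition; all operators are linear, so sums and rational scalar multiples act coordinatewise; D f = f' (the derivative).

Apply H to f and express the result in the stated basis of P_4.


D f = (15/4)x^4 - (4/3)x + 9
((3/2)D) f = (45/8)x^4 - 2x + 27/2

the result is g(x) = (45/8)x^4 - 2x + 27/2


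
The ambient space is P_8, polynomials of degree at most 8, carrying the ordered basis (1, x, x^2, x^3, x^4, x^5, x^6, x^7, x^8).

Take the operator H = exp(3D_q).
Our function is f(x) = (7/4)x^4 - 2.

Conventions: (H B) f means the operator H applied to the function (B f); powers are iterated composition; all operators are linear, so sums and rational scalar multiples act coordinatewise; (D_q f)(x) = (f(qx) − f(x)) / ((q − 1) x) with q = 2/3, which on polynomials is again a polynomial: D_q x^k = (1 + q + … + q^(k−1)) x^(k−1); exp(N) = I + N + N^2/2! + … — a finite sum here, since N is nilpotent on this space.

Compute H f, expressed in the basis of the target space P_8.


the image equals g(x) = (7/4)x^4 + (455/36)x^3 + (8645/216)x^2 + (43225/648)x + 41497/864

order-1 term: (455/36)x^3
order-2 term: (8645/216)x^2
order-3 term: (43225/648)x
order-4 term: 43225/864
the series for exp(3D_q) f terminates at order 4
exp(3D_q) f = (7/4)x^4 + (455/36)x^3 + (8645/216)x^2 + (43225/648)x + 41497/864


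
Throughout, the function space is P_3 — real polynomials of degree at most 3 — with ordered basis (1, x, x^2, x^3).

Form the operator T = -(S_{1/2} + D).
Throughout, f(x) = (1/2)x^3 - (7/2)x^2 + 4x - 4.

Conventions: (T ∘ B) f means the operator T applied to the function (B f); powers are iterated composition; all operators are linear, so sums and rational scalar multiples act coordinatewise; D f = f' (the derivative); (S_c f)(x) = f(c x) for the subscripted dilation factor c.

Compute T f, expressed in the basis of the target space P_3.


S_{1/2} f = (1/16)x^3 - (7/8)x^2 + 2x - 4
D f = (3/2)x^2 - 7x + 4
(S_{1/2} + D) f = (1/16)x^3 + (5/8)x^2 - 5x
(-(S_{1/2} + D)) f = -(1/16)x^3 - (5/8)x^2 + 5x

g(x) = -(1/16)x^3 - (5/8)x^2 + 5x
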